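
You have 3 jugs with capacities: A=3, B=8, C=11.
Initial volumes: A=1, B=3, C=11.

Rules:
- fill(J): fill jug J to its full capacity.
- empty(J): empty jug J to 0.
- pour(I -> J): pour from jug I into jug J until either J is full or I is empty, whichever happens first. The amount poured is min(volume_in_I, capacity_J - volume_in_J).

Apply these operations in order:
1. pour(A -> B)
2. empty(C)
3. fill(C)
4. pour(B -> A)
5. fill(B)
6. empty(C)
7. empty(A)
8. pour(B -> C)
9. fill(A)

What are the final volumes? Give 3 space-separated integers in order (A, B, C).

Step 1: pour(A -> B) -> (A=0 B=4 C=11)
Step 2: empty(C) -> (A=0 B=4 C=0)
Step 3: fill(C) -> (A=0 B=4 C=11)
Step 4: pour(B -> A) -> (A=3 B=1 C=11)
Step 5: fill(B) -> (A=3 B=8 C=11)
Step 6: empty(C) -> (A=3 B=8 C=0)
Step 7: empty(A) -> (A=0 B=8 C=0)
Step 8: pour(B -> C) -> (A=0 B=0 C=8)
Step 9: fill(A) -> (A=3 B=0 C=8)

Answer: 3 0 8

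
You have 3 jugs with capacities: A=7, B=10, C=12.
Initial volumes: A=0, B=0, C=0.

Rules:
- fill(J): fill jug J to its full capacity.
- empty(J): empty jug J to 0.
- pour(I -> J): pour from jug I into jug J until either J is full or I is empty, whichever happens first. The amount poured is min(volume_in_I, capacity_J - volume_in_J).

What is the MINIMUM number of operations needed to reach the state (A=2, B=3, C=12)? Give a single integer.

Answer: 5

Derivation:
BFS from (A=0, B=0, C=0). One shortest path:
  1. fill(A) -> (A=7 B=0 C=0)
  2. fill(B) -> (A=7 B=10 C=0)
  3. pour(A -> C) -> (A=0 B=10 C=7)
  4. pour(B -> A) -> (A=7 B=3 C=7)
  5. pour(A -> C) -> (A=2 B=3 C=12)
Reached target in 5 moves.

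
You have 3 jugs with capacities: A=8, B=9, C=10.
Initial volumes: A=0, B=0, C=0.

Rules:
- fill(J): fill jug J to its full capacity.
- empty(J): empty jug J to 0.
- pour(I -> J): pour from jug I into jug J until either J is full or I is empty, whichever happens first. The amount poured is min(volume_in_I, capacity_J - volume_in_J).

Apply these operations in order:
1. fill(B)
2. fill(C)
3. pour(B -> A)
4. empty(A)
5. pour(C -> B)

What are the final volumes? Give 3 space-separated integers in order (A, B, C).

Step 1: fill(B) -> (A=0 B=9 C=0)
Step 2: fill(C) -> (A=0 B=9 C=10)
Step 3: pour(B -> A) -> (A=8 B=1 C=10)
Step 4: empty(A) -> (A=0 B=1 C=10)
Step 5: pour(C -> B) -> (A=0 B=9 C=2)

Answer: 0 9 2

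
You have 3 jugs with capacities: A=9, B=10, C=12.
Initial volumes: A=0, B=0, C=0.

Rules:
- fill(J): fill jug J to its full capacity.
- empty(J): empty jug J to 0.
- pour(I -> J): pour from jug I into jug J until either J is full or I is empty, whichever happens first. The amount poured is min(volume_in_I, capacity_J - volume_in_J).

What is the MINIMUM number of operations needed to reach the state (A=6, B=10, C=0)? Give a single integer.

BFS from (A=0, B=0, C=0). One shortest path:
  1. fill(A) -> (A=9 B=0 C=0)
  2. fill(B) -> (A=9 B=10 C=0)
  3. pour(A -> C) -> (A=0 B=10 C=9)
  4. fill(A) -> (A=9 B=10 C=9)
  5. pour(A -> C) -> (A=6 B=10 C=12)
  6. empty(C) -> (A=6 B=10 C=0)
Reached target in 6 moves.

Answer: 6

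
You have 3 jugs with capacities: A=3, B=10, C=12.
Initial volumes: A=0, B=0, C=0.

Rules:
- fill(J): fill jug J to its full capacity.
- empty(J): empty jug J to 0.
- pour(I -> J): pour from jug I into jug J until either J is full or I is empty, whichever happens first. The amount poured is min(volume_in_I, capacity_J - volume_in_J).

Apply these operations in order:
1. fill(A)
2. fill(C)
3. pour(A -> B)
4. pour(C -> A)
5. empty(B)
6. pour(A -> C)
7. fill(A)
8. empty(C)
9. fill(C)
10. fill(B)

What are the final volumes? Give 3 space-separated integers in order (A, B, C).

Step 1: fill(A) -> (A=3 B=0 C=0)
Step 2: fill(C) -> (A=3 B=0 C=12)
Step 3: pour(A -> B) -> (A=0 B=3 C=12)
Step 4: pour(C -> A) -> (A=3 B=3 C=9)
Step 5: empty(B) -> (A=3 B=0 C=9)
Step 6: pour(A -> C) -> (A=0 B=0 C=12)
Step 7: fill(A) -> (A=3 B=0 C=12)
Step 8: empty(C) -> (A=3 B=0 C=0)
Step 9: fill(C) -> (A=3 B=0 C=12)
Step 10: fill(B) -> (A=3 B=10 C=12)

Answer: 3 10 12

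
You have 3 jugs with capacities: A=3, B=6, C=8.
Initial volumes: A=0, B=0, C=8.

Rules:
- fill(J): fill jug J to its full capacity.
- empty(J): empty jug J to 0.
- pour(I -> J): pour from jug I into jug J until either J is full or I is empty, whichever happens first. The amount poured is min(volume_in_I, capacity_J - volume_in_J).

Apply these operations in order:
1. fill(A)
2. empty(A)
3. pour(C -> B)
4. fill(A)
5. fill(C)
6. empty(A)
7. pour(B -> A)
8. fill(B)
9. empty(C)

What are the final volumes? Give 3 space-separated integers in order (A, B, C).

Step 1: fill(A) -> (A=3 B=0 C=8)
Step 2: empty(A) -> (A=0 B=0 C=8)
Step 3: pour(C -> B) -> (A=0 B=6 C=2)
Step 4: fill(A) -> (A=3 B=6 C=2)
Step 5: fill(C) -> (A=3 B=6 C=8)
Step 6: empty(A) -> (A=0 B=6 C=8)
Step 7: pour(B -> A) -> (A=3 B=3 C=8)
Step 8: fill(B) -> (A=3 B=6 C=8)
Step 9: empty(C) -> (A=3 B=6 C=0)

Answer: 3 6 0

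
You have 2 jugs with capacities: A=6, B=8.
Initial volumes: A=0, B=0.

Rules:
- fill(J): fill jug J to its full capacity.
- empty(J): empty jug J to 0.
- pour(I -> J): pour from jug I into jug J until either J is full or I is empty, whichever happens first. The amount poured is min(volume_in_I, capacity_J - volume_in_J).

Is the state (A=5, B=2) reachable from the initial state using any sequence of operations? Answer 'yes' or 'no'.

Answer: no

Derivation:
BFS explored all 14 reachable states.
Reachable set includes: (0,0), (0,2), (0,4), (0,6), (0,8), (2,0), (2,8), (4,0), (4,8), (6,0), (6,2), (6,4) ...
Target (A=5, B=2) not in reachable set → no.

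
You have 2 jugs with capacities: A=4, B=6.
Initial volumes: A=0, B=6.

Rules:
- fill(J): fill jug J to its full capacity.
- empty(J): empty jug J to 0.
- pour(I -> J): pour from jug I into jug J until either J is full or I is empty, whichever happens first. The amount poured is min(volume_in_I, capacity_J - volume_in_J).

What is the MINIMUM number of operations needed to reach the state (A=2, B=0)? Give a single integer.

Answer: 3

Derivation:
BFS from (A=0, B=6). One shortest path:
  1. pour(B -> A) -> (A=4 B=2)
  2. empty(A) -> (A=0 B=2)
  3. pour(B -> A) -> (A=2 B=0)
Reached target in 3 moves.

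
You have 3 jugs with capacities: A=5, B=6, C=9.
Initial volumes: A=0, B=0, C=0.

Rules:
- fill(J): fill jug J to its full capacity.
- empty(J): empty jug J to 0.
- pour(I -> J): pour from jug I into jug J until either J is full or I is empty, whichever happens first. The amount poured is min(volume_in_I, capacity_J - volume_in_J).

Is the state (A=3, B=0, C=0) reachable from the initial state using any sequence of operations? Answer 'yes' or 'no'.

BFS from (A=0, B=0, C=0):
  1. fill(C) -> (A=0 B=0 C=9)
  2. pour(C -> B) -> (A=0 B=6 C=3)
  3. empty(B) -> (A=0 B=0 C=3)
  4. pour(C -> A) -> (A=3 B=0 C=0)
Target reached → yes.

Answer: yes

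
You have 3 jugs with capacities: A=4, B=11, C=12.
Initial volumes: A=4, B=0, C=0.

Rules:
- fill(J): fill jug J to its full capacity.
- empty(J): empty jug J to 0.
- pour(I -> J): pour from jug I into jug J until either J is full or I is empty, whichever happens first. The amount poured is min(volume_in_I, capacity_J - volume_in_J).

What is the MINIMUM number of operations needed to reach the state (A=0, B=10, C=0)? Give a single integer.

BFS from (A=4, B=0, C=0). One shortest path:
  1. empty(A) -> (A=0 B=0 C=0)
  2. fill(B) -> (A=0 B=11 C=0)
  3. pour(B -> C) -> (A=0 B=0 C=11)
  4. fill(B) -> (A=0 B=11 C=11)
  5. pour(B -> C) -> (A=0 B=10 C=12)
  6. empty(C) -> (A=0 B=10 C=0)
Reached target in 6 moves.

Answer: 6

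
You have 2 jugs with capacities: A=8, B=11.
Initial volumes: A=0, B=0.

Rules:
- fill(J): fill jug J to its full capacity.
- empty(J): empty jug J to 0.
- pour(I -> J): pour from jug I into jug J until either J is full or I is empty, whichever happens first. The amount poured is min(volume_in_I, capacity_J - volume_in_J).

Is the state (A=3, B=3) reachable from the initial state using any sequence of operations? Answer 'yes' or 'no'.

Answer: no

Derivation:
BFS explored all 38 reachable states.
Reachable set includes: (0,0), (0,1), (0,2), (0,3), (0,4), (0,5), (0,6), (0,7), (0,8), (0,9), (0,10), (0,11) ...
Target (A=3, B=3) not in reachable set → no.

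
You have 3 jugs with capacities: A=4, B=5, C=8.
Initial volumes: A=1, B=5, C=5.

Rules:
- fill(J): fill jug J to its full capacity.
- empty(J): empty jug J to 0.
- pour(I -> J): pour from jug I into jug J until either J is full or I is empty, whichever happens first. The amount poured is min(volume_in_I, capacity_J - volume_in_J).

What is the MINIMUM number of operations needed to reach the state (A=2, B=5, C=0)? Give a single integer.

Answer: 3

Derivation:
BFS from (A=1, B=5, C=5). One shortest path:
  1. pour(C -> A) -> (A=4 B=5 C=2)
  2. empty(A) -> (A=0 B=5 C=2)
  3. pour(C -> A) -> (A=2 B=5 C=0)
Reached target in 3 moves.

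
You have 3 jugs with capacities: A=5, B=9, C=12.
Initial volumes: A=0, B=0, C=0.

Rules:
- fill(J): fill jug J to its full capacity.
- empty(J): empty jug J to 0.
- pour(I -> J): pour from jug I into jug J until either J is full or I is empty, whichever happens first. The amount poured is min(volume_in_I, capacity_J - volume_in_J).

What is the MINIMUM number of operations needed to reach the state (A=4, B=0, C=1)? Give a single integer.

BFS from (A=0, B=0, C=0). One shortest path:
  1. fill(A) -> (A=5 B=0 C=0)
  2. fill(B) -> (A=5 B=9 C=0)
  3. pour(A -> C) -> (A=0 B=9 C=5)
  4. pour(B -> A) -> (A=5 B=4 C=5)
  5. pour(A -> C) -> (A=0 B=4 C=10)
  6. pour(B -> A) -> (A=4 B=0 C=10)
  7. pour(C -> B) -> (A=4 B=9 C=1)
  8. empty(B) -> (A=4 B=0 C=1)
Reached target in 8 moves.

Answer: 8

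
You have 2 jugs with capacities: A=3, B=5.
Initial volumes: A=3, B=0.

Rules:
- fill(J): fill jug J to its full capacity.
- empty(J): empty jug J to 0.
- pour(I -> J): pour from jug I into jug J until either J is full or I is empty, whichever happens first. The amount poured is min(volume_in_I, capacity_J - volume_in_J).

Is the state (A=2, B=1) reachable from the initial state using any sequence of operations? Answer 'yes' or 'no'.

BFS explored all 16 reachable states.
Reachable set includes: (0,0), (0,1), (0,2), (0,3), (0,4), (0,5), (1,0), (1,5), (2,0), (2,5), (3,0), (3,1) ...
Target (A=2, B=1) not in reachable set → no.

Answer: no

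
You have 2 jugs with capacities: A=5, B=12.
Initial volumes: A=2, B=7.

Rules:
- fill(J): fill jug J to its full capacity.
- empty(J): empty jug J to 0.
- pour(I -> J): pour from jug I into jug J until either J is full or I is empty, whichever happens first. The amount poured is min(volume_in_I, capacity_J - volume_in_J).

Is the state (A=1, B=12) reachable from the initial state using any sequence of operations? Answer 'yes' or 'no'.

BFS from (A=2, B=7):
  1. pour(B -> A) -> (A=5 B=4)
  2. empty(A) -> (A=0 B=4)
  3. pour(B -> A) -> (A=4 B=0)
  4. fill(B) -> (A=4 B=12)
  5. pour(B -> A) -> (A=5 B=11)
  6. empty(A) -> (A=0 B=11)
  7. pour(B -> A) -> (A=5 B=6)
  8. empty(A) -> (A=0 B=6)
  9. pour(B -> A) -> (A=5 B=1)
  10. empty(A) -> (A=0 B=1)
  11. pour(B -> A) -> (A=1 B=0)
  12. fill(B) -> (A=1 B=12)
Target reached → yes.

Answer: yes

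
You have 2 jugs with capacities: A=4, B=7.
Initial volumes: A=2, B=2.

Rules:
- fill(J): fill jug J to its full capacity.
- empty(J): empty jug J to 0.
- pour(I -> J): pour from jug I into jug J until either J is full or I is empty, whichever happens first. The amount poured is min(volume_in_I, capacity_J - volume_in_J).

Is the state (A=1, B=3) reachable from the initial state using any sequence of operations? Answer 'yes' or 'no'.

BFS explored all 23 reachable states.
Reachable set includes: (0,0), (0,1), (0,2), (0,3), (0,4), (0,5), (0,6), (0,7), (1,0), (1,7), (2,0), (2,2) ...
Target (A=1, B=3) not in reachable set → no.

Answer: no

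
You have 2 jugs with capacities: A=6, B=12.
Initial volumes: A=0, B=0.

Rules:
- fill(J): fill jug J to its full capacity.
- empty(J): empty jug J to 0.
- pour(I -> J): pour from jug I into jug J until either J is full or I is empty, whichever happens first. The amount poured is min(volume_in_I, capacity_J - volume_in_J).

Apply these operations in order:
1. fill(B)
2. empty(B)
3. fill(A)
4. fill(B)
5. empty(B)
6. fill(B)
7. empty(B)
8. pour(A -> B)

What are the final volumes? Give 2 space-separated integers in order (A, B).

Answer: 0 6

Derivation:
Step 1: fill(B) -> (A=0 B=12)
Step 2: empty(B) -> (A=0 B=0)
Step 3: fill(A) -> (A=6 B=0)
Step 4: fill(B) -> (A=6 B=12)
Step 5: empty(B) -> (A=6 B=0)
Step 6: fill(B) -> (A=6 B=12)
Step 7: empty(B) -> (A=6 B=0)
Step 8: pour(A -> B) -> (A=0 B=6)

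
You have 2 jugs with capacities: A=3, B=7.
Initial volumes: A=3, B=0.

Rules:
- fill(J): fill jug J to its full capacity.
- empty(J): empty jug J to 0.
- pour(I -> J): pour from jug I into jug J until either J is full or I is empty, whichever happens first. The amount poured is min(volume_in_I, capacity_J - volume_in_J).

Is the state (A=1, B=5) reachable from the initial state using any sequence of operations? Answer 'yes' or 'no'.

Answer: no

Derivation:
BFS explored all 20 reachable states.
Reachable set includes: (0,0), (0,1), (0,2), (0,3), (0,4), (0,5), (0,6), (0,7), (1,0), (1,7), (2,0), (2,7) ...
Target (A=1, B=5) not in reachable set → no.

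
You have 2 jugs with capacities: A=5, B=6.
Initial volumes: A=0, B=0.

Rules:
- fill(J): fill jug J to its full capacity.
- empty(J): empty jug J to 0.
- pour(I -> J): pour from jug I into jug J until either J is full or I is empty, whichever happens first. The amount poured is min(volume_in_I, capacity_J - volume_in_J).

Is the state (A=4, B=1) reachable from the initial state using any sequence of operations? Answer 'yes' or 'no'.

BFS explored all 22 reachable states.
Reachable set includes: (0,0), (0,1), (0,2), (0,3), (0,4), (0,5), (0,6), (1,0), (1,6), (2,0), (2,6), (3,0) ...
Target (A=4, B=1) not in reachable set → no.

Answer: no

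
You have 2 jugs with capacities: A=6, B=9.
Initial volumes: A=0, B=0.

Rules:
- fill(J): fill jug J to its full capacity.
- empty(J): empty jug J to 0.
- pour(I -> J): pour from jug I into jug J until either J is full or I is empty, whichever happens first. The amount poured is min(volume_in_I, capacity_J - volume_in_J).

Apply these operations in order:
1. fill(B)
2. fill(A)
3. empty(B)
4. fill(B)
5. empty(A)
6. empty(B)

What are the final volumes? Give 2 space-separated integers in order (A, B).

Answer: 0 0

Derivation:
Step 1: fill(B) -> (A=0 B=9)
Step 2: fill(A) -> (A=6 B=9)
Step 3: empty(B) -> (A=6 B=0)
Step 4: fill(B) -> (A=6 B=9)
Step 5: empty(A) -> (A=0 B=9)
Step 6: empty(B) -> (A=0 B=0)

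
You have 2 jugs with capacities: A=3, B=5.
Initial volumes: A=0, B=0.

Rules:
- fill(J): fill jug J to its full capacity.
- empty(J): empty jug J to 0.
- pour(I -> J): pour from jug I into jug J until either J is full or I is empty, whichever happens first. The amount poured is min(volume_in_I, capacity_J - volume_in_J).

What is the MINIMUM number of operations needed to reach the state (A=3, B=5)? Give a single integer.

Answer: 2

Derivation:
BFS from (A=0, B=0). One shortest path:
  1. fill(A) -> (A=3 B=0)
  2. fill(B) -> (A=3 B=5)
Reached target in 2 moves.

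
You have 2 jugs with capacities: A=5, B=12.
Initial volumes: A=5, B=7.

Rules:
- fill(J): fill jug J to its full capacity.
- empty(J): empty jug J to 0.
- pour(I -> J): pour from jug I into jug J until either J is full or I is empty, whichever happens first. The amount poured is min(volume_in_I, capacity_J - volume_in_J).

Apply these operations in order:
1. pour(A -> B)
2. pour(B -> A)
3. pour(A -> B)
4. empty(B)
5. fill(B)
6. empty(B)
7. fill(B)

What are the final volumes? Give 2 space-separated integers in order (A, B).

Answer: 0 12

Derivation:
Step 1: pour(A -> B) -> (A=0 B=12)
Step 2: pour(B -> A) -> (A=5 B=7)
Step 3: pour(A -> B) -> (A=0 B=12)
Step 4: empty(B) -> (A=0 B=0)
Step 5: fill(B) -> (A=0 B=12)
Step 6: empty(B) -> (A=0 B=0)
Step 7: fill(B) -> (A=0 B=12)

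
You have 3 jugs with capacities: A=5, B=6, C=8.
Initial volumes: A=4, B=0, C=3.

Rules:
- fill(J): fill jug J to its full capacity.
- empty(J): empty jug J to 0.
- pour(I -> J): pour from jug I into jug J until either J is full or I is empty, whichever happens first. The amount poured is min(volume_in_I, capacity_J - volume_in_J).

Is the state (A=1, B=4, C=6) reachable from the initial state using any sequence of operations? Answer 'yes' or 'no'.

Answer: no

Derivation:
BFS explored all 238 reachable states.
Reachable set includes: (0,0,0), (0,0,1), (0,0,2), (0,0,3), (0,0,4), (0,0,5), (0,0,6), (0,0,7), (0,0,8), (0,1,0), (0,1,1), (0,1,2) ...
Target (A=1, B=4, C=6) not in reachable set → no.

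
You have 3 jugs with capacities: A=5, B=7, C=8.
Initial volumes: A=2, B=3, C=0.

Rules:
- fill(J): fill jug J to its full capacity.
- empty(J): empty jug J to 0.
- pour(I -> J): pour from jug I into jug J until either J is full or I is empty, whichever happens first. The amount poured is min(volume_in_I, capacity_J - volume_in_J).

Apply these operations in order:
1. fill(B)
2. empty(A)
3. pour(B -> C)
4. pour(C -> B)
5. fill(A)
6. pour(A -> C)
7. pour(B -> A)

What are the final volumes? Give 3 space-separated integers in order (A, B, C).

Answer: 5 2 5

Derivation:
Step 1: fill(B) -> (A=2 B=7 C=0)
Step 2: empty(A) -> (A=0 B=7 C=0)
Step 3: pour(B -> C) -> (A=0 B=0 C=7)
Step 4: pour(C -> B) -> (A=0 B=7 C=0)
Step 5: fill(A) -> (A=5 B=7 C=0)
Step 6: pour(A -> C) -> (A=0 B=7 C=5)
Step 7: pour(B -> A) -> (A=5 B=2 C=5)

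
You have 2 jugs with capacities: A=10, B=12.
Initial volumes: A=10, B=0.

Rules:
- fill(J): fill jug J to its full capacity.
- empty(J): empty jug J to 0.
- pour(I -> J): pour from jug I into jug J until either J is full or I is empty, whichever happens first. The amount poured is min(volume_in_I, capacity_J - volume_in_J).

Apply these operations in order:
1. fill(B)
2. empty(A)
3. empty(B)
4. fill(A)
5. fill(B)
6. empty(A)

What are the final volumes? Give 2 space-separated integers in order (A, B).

Answer: 0 12

Derivation:
Step 1: fill(B) -> (A=10 B=12)
Step 2: empty(A) -> (A=0 B=12)
Step 3: empty(B) -> (A=0 B=0)
Step 4: fill(A) -> (A=10 B=0)
Step 5: fill(B) -> (A=10 B=12)
Step 6: empty(A) -> (A=0 B=12)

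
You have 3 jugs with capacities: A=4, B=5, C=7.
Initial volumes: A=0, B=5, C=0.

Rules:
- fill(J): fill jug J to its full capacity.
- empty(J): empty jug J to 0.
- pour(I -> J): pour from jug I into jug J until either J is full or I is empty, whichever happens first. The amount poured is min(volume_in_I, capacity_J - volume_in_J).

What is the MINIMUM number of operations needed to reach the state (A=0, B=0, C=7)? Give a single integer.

Answer: 2

Derivation:
BFS from (A=0, B=5, C=0). One shortest path:
  1. empty(B) -> (A=0 B=0 C=0)
  2. fill(C) -> (A=0 B=0 C=7)
Reached target in 2 moves.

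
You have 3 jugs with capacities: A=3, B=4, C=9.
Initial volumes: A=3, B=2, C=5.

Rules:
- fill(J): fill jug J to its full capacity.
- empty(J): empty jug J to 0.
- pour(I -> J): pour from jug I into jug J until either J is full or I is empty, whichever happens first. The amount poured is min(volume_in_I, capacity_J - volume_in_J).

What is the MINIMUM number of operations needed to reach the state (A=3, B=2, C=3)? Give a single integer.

Answer: 3

Derivation:
BFS from (A=3, B=2, C=5). One shortest path:
  1. empty(C) -> (A=3 B=2 C=0)
  2. pour(A -> C) -> (A=0 B=2 C=3)
  3. fill(A) -> (A=3 B=2 C=3)
Reached target in 3 moves.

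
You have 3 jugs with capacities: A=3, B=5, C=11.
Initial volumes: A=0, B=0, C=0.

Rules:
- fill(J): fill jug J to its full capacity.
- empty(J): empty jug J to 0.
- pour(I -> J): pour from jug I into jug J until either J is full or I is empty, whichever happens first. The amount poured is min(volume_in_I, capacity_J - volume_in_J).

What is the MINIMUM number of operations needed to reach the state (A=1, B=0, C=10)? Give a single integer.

BFS from (A=0, B=0, C=0). One shortest path:
  1. fill(C) -> (A=0 B=0 C=11)
  2. pour(C -> A) -> (A=3 B=0 C=8)
  3. pour(A -> B) -> (A=0 B=3 C=8)
  4. pour(C -> A) -> (A=3 B=3 C=5)
  5. pour(A -> B) -> (A=1 B=5 C=5)
  6. pour(B -> C) -> (A=1 B=0 C=10)
Reached target in 6 moves.

Answer: 6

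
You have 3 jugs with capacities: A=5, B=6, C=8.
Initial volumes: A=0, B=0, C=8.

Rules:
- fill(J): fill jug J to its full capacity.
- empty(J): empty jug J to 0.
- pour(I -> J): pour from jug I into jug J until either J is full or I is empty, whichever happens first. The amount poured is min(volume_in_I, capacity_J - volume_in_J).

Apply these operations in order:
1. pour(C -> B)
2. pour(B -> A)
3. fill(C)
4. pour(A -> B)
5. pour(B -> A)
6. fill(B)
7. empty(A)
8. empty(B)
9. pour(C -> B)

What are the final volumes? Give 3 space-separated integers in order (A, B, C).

Step 1: pour(C -> B) -> (A=0 B=6 C=2)
Step 2: pour(B -> A) -> (A=5 B=1 C=2)
Step 3: fill(C) -> (A=5 B=1 C=8)
Step 4: pour(A -> B) -> (A=0 B=6 C=8)
Step 5: pour(B -> A) -> (A=5 B=1 C=8)
Step 6: fill(B) -> (A=5 B=6 C=8)
Step 7: empty(A) -> (A=0 B=6 C=8)
Step 8: empty(B) -> (A=0 B=0 C=8)
Step 9: pour(C -> B) -> (A=0 B=6 C=2)

Answer: 0 6 2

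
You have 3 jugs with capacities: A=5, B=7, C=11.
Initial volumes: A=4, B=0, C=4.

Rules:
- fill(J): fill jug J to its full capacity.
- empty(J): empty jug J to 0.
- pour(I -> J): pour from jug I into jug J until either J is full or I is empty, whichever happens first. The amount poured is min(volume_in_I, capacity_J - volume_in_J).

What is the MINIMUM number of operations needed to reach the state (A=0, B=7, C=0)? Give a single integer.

Answer: 3

Derivation:
BFS from (A=4, B=0, C=4). One shortest path:
  1. empty(A) -> (A=0 B=0 C=4)
  2. fill(B) -> (A=0 B=7 C=4)
  3. empty(C) -> (A=0 B=7 C=0)
Reached target in 3 moves.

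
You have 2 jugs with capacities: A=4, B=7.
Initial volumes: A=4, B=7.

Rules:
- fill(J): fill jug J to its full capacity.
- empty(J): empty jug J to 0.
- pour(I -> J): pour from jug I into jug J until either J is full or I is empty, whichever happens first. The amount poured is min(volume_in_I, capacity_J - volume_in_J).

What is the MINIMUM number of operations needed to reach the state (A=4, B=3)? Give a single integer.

Answer: 2

Derivation:
BFS from (A=4, B=7). One shortest path:
  1. empty(A) -> (A=0 B=7)
  2. pour(B -> A) -> (A=4 B=3)
Reached target in 2 moves.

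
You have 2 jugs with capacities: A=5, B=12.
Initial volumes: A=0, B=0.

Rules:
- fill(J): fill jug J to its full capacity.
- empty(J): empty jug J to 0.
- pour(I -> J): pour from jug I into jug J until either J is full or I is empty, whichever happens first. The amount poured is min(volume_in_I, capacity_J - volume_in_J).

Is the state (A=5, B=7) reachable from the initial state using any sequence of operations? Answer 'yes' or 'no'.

Answer: yes

Derivation:
BFS from (A=0, B=0):
  1. fill(B) -> (A=0 B=12)
  2. pour(B -> A) -> (A=5 B=7)
Target reached → yes.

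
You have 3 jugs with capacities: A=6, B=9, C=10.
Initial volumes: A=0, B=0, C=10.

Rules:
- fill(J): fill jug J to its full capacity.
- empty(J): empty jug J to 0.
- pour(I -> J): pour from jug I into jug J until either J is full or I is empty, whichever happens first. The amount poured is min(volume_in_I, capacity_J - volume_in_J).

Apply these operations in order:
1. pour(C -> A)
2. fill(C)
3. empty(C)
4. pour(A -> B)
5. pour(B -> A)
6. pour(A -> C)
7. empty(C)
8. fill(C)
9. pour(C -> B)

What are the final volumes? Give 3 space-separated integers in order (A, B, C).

Answer: 0 9 1

Derivation:
Step 1: pour(C -> A) -> (A=6 B=0 C=4)
Step 2: fill(C) -> (A=6 B=0 C=10)
Step 3: empty(C) -> (A=6 B=0 C=0)
Step 4: pour(A -> B) -> (A=0 B=6 C=0)
Step 5: pour(B -> A) -> (A=6 B=0 C=0)
Step 6: pour(A -> C) -> (A=0 B=0 C=6)
Step 7: empty(C) -> (A=0 B=0 C=0)
Step 8: fill(C) -> (A=0 B=0 C=10)
Step 9: pour(C -> B) -> (A=0 B=9 C=1)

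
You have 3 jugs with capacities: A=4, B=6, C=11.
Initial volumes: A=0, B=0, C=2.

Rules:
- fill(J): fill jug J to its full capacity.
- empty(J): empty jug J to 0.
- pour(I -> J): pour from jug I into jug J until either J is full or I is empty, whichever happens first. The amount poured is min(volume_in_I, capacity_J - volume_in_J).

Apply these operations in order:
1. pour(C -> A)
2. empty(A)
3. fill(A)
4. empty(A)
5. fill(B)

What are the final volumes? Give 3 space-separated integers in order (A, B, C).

Step 1: pour(C -> A) -> (A=2 B=0 C=0)
Step 2: empty(A) -> (A=0 B=0 C=0)
Step 3: fill(A) -> (A=4 B=0 C=0)
Step 4: empty(A) -> (A=0 B=0 C=0)
Step 5: fill(B) -> (A=0 B=6 C=0)

Answer: 0 6 0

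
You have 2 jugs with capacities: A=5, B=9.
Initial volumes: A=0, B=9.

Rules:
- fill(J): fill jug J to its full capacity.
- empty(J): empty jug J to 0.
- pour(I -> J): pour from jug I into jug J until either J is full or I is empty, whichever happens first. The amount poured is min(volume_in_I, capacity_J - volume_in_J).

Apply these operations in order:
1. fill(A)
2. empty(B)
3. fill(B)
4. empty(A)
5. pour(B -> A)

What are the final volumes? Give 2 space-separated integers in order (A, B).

Answer: 5 4

Derivation:
Step 1: fill(A) -> (A=5 B=9)
Step 2: empty(B) -> (A=5 B=0)
Step 3: fill(B) -> (A=5 B=9)
Step 4: empty(A) -> (A=0 B=9)
Step 5: pour(B -> A) -> (A=5 B=4)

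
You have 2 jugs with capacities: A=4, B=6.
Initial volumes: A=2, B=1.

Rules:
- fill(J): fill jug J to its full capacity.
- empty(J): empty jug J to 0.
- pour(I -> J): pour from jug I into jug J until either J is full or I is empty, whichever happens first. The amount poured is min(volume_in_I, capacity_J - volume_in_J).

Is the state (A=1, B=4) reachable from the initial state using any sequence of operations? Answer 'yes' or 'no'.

Answer: no

Derivation:
BFS explored all 21 reachable states.
Reachable set includes: (0,0), (0,1), (0,2), (0,3), (0,4), (0,5), (0,6), (1,0), (1,6), (2,0), (2,1), (2,6) ...
Target (A=1, B=4) not in reachable set → no.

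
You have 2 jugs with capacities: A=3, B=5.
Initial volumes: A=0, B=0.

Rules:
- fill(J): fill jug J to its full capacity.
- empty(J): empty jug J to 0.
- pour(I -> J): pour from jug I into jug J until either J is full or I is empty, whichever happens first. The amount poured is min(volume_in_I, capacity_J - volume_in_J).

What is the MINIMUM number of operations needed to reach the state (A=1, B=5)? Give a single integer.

BFS from (A=0, B=0). One shortest path:
  1. fill(A) -> (A=3 B=0)
  2. pour(A -> B) -> (A=0 B=3)
  3. fill(A) -> (A=3 B=3)
  4. pour(A -> B) -> (A=1 B=5)
Reached target in 4 moves.

Answer: 4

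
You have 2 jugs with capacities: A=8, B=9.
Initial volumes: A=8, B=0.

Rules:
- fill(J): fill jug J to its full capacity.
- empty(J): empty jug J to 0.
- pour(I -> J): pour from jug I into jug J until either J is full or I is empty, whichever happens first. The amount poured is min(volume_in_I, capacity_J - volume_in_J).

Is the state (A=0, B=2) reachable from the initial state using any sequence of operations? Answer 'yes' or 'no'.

Answer: yes

Derivation:
BFS from (A=8, B=0):
  1. empty(A) -> (A=0 B=0)
  2. fill(B) -> (A=0 B=9)
  3. pour(B -> A) -> (A=8 B=1)
  4. empty(A) -> (A=0 B=1)
  5. pour(B -> A) -> (A=1 B=0)
  6. fill(B) -> (A=1 B=9)
  7. pour(B -> A) -> (A=8 B=2)
  8. empty(A) -> (A=0 B=2)
Target reached → yes.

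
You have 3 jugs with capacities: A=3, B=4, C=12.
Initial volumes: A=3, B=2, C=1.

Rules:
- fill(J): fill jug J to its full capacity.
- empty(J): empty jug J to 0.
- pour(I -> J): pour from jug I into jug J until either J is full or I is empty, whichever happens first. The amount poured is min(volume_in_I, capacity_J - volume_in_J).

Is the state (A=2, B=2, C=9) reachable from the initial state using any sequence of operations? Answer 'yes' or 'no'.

BFS explored all 194 reachable states.
Reachable set includes: (0,0,0), (0,0,1), (0,0,2), (0,0,3), (0,0,4), (0,0,5), (0,0,6), (0,0,7), (0,0,8), (0,0,9), (0,0,10), (0,0,11) ...
Target (A=2, B=2, C=9) not in reachable set → no.

Answer: no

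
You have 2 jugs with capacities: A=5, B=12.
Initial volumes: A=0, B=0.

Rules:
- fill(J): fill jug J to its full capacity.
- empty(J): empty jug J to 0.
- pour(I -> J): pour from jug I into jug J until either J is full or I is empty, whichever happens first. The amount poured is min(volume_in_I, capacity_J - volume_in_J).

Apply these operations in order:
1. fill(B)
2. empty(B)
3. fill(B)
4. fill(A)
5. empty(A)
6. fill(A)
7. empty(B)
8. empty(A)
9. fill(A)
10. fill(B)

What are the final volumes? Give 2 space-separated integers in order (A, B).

Step 1: fill(B) -> (A=0 B=12)
Step 2: empty(B) -> (A=0 B=0)
Step 3: fill(B) -> (A=0 B=12)
Step 4: fill(A) -> (A=5 B=12)
Step 5: empty(A) -> (A=0 B=12)
Step 6: fill(A) -> (A=5 B=12)
Step 7: empty(B) -> (A=5 B=0)
Step 8: empty(A) -> (A=0 B=0)
Step 9: fill(A) -> (A=5 B=0)
Step 10: fill(B) -> (A=5 B=12)

Answer: 5 12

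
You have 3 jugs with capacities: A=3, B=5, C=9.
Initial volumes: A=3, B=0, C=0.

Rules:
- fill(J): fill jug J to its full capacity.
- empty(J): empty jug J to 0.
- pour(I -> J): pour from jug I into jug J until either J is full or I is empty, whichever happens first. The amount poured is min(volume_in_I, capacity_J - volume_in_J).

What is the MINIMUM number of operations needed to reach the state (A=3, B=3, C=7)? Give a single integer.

Answer: 7

Derivation:
BFS from (A=3, B=0, C=0). One shortest path:
  1. fill(C) -> (A=3 B=0 C=9)
  2. pour(A -> B) -> (A=0 B=3 C=9)
  3. fill(A) -> (A=3 B=3 C=9)
  4. pour(C -> B) -> (A=3 B=5 C=7)
  5. empty(B) -> (A=3 B=0 C=7)
  6. pour(A -> B) -> (A=0 B=3 C=7)
  7. fill(A) -> (A=3 B=3 C=7)
Reached target in 7 moves.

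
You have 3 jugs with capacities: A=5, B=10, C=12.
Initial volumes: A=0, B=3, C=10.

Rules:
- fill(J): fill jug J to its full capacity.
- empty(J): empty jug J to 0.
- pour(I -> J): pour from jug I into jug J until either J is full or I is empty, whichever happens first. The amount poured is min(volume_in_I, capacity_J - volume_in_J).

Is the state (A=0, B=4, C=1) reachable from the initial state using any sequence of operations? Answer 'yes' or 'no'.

Answer: yes

Derivation:
BFS from (A=0, B=3, C=10):
  1. pour(B -> A) -> (A=3 B=0 C=10)
  2. pour(A -> C) -> (A=1 B=0 C=12)
  3. pour(C -> B) -> (A=1 B=10 C=2)
  4. empty(B) -> (A=1 B=0 C=2)
  5. pour(C -> B) -> (A=1 B=2 C=0)
  6. fill(C) -> (A=1 B=2 C=12)
  7. pour(C -> B) -> (A=1 B=10 C=4)
  8. empty(B) -> (A=1 B=0 C=4)
  9. pour(C -> B) -> (A=1 B=4 C=0)
  10. pour(A -> C) -> (A=0 B=4 C=1)
Target reached → yes.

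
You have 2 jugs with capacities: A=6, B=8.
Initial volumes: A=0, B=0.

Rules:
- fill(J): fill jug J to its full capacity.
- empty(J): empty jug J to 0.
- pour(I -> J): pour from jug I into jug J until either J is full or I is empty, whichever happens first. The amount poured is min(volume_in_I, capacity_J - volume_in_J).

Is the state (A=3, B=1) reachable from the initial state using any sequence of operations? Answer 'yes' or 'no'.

BFS explored all 14 reachable states.
Reachable set includes: (0,0), (0,2), (0,4), (0,6), (0,8), (2,0), (2,8), (4,0), (4,8), (6,0), (6,2), (6,4) ...
Target (A=3, B=1) not in reachable set → no.

Answer: no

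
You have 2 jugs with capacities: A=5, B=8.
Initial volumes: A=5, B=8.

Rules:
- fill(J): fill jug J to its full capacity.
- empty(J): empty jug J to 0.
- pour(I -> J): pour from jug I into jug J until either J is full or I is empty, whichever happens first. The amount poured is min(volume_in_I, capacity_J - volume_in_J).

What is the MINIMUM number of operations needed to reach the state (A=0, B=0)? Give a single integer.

Answer: 2

Derivation:
BFS from (A=5, B=8). One shortest path:
  1. empty(A) -> (A=0 B=8)
  2. empty(B) -> (A=0 B=0)
Reached target in 2 moves.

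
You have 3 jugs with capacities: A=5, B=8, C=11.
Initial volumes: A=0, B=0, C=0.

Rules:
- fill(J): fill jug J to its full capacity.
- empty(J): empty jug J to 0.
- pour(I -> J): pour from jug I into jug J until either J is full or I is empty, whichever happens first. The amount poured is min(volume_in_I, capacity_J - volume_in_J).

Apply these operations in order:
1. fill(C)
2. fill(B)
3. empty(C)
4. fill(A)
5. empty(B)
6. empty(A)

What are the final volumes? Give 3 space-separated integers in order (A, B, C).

Step 1: fill(C) -> (A=0 B=0 C=11)
Step 2: fill(B) -> (A=0 B=8 C=11)
Step 3: empty(C) -> (A=0 B=8 C=0)
Step 4: fill(A) -> (A=5 B=8 C=0)
Step 5: empty(B) -> (A=5 B=0 C=0)
Step 6: empty(A) -> (A=0 B=0 C=0)

Answer: 0 0 0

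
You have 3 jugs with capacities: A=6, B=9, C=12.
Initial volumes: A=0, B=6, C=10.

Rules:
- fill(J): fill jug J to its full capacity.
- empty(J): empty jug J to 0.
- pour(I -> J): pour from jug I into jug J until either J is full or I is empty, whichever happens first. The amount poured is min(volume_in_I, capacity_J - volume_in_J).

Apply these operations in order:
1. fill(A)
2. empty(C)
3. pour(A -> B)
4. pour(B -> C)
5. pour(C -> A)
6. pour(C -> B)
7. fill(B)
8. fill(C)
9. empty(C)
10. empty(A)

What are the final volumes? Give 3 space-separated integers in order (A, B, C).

Step 1: fill(A) -> (A=6 B=6 C=10)
Step 2: empty(C) -> (A=6 B=6 C=0)
Step 3: pour(A -> B) -> (A=3 B=9 C=0)
Step 4: pour(B -> C) -> (A=3 B=0 C=9)
Step 5: pour(C -> A) -> (A=6 B=0 C=6)
Step 6: pour(C -> B) -> (A=6 B=6 C=0)
Step 7: fill(B) -> (A=6 B=9 C=0)
Step 8: fill(C) -> (A=6 B=9 C=12)
Step 9: empty(C) -> (A=6 B=9 C=0)
Step 10: empty(A) -> (A=0 B=9 C=0)

Answer: 0 9 0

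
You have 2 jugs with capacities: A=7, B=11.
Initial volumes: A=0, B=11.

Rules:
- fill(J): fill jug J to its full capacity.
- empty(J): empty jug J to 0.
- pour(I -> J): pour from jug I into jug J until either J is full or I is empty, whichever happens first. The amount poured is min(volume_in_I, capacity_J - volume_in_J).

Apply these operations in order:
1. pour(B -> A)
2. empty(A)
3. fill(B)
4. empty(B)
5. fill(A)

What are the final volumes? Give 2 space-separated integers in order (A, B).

Answer: 7 0

Derivation:
Step 1: pour(B -> A) -> (A=7 B=4)
Step 2: empty(A) -> (A=0 B=4)
Step 3: fill(B) -> (A=0 B=11)
Step 4: empty(B) -> (A=0 B=0)
Step 5: fill(A) -> (A=7 B=0)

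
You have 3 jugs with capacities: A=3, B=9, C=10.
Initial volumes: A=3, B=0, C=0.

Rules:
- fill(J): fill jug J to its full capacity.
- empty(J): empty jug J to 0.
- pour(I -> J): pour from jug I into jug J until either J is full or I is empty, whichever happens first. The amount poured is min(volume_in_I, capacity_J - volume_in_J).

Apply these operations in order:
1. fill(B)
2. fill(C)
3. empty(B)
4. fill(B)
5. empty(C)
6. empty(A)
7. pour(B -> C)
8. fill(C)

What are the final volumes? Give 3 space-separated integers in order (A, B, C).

Answer: 0 0 10

Derivation:
Step 1: fill(B) -> (A=3 B=9 C=0)
Step 2: fill(C) -> (A=3 B=9 C=10)
Step 3: empty(B) -> (A=3 B=0 C=10)
Step 4: fill(B) -> (A=3 B=9 C=10)
Step 5: empty(C) -> (A=3 B=9 C=0)
Step 6: empty(A) -> (A=0 B=9 C=0)
Step 7: pour(B -> C) -> (A=0 B=0 C=9)
Step 8: fill(C) -> (A=0 B=0 C=10)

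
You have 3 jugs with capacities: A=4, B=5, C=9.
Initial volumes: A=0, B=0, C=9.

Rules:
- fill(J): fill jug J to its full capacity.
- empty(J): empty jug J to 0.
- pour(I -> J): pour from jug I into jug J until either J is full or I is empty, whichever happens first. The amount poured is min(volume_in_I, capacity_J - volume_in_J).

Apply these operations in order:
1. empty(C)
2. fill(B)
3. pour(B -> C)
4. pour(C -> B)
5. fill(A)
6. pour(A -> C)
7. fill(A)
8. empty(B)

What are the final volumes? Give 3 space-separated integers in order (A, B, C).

Step 1: empty(C) -> (A=0 B=0 C=0)
Step 2: fill(B) -> (A=0 B=5 C=0)
Step 3: pour(B -> C) -> (A=0 B=0 C=5)
Step 4: pour(C -> B) -> (A=0 B=5 C=0)
Step 5: fill(A) -> (A=4 B=5 C=0)
Step 6: pour(A -> C) -> (A=0 B=5 C=4)
Step 7: fill(A) -> (A=4 B=5 C=4)
Step 8: empty(B) -> (A=4 B=0 C=4)

Answer: 4 0 4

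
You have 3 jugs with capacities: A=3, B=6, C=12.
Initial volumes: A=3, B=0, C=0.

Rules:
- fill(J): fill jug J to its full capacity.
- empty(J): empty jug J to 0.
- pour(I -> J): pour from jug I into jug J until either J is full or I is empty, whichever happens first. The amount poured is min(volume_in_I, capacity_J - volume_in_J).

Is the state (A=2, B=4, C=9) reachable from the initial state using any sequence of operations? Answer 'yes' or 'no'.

Answer: no

Derivation:
BFS explored all 30 reachable states.
Reachable set includes: (0,0,0), (0,0,3), (0,0,6), (0,0,9), (0,0,12), (0,3,0), (0,3,3), (0,3,6), (0,3,9), (0,3,12), (0,6,0), (0,6,3) ...
Target (A=2, B=4, C=9) not in reachable set → no.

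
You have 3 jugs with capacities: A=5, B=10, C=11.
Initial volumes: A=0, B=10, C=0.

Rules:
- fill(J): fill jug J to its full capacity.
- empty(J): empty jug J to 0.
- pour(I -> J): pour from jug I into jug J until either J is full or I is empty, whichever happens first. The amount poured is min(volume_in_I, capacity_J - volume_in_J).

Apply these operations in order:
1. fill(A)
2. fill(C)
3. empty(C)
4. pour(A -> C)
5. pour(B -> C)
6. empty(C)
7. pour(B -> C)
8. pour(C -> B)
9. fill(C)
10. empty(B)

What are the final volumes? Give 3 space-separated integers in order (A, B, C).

Answer: 0 0 11

Derivation:
Step 1: fill(A) -> (A=5 B=10 C=0)
Step 2: fill(C) -> (A=5 B=10 C=11)
Step 3: empty(C) -> (A=5 B=10 C=0)
Step 4: pour(A -> C) -> (A=0 B=10 C=5)
Step 5: pour(B -> C) -> (A=0 B=4 C=11)
Step 6: empty(C) -> (A=0 B=4 C=0)
Step 7: pour(B -> C) -> (A=0 B=0 C=4)
Step 8: pour(C -> B) -> (A=0 B=4 C=0)
Step 9: fill(C) -> (A=0 B=4 C=11)
Step 10: empty(B) -> (A=0 B=0 C=11)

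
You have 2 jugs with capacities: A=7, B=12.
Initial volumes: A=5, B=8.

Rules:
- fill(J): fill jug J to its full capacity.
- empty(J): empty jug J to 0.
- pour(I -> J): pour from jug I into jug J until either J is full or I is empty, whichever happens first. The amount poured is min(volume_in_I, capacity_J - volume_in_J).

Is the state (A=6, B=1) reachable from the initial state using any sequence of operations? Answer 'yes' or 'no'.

BFS explored all 39 reachable states.
Reachable set includes: (0,0), (0,1), (0,2), (0,3), (0,4), (0,5), (0,6), (0,7), (0,8), (0,9), (0,10), (0,11) ...
Target (A=6, B=1) not in reachable set → no.

Answer: no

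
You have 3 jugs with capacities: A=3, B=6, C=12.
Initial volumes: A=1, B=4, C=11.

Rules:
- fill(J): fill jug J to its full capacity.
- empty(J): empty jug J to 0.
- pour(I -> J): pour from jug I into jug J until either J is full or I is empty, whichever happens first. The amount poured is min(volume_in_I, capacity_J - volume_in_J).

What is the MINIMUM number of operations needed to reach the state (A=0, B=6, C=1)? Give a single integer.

BFS from (A=1, B=4, C=11). One shortest path:
  1. fill(B) -> (A=1 B=6 C=11)
  2. empty(C) -> (A=1 B=6 C=0)
  3. pour(A -> C) -> (A=0 B=6 C=1)
Reached target in 3 moves.

Answer: 3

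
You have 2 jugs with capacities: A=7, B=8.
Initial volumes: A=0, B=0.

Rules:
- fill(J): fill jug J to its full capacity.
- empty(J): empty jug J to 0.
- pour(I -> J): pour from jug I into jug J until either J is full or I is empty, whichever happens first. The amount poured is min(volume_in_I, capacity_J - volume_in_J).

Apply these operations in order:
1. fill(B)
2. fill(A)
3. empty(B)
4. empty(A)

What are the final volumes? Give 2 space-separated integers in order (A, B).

Step 1: fill(B) -> (A=0 B=8)
Step 2: fill(A) -> (A=7 B=8)
Step 3: empty(B) -> (A=7 B=0)
Step 4: empty(A) -> (A=0 B=0)

Answer: 0 0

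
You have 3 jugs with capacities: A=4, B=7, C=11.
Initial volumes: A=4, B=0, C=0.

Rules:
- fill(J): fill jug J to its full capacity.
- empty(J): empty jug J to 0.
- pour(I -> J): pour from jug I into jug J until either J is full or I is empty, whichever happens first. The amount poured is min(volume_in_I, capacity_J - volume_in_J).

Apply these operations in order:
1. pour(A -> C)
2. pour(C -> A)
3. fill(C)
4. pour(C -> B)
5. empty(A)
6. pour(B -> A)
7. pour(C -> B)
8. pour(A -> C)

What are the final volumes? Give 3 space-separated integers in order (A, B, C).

Answer: 0 7 4

Derivation:
Step 1: pour(A -> C) -> (A=0 B=0 C=4)
Step 2: pour(C -> A) -> (A=4 B=0 C=0)
Step 3: fill(C) -> (A=4 B=0 C=11)
Step 4: pour(C -> B) -> (A=4 B=7 C=4)
Step 5: empty(A) -> (A=0 B=7 C=4)
Step 6: pour(B -> A) -> (A=4 B=3 C=4)
Step 7: pour(C -> B) -> (A=4 B=7 C=0)
Step 8: pour(A -> C) -> (A=0 B=7 C=4)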